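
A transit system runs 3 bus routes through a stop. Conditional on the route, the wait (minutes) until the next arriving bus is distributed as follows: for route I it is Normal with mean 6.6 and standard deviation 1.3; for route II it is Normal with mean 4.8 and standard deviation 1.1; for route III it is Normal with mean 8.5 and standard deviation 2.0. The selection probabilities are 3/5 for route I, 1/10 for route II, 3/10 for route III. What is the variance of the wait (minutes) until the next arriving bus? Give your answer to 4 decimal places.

3.5899

Per component, I: μ=6.6, E[X²]=45.25; II: μ=4.8, E[X²]=24.25; III: μ=8.5, E[X²]=76.25.
E[X] = 0.6·6.6 + 0.1·4.8 + 0.3·8.5 = 6.99.
E[X²] = 0.6·45.25 + 0.1·24.25 + 0.3·76.25 = 52.45.
Var(X) = E[X²] − (E[X])² = 52.45 − 48.8601 = 3.5899.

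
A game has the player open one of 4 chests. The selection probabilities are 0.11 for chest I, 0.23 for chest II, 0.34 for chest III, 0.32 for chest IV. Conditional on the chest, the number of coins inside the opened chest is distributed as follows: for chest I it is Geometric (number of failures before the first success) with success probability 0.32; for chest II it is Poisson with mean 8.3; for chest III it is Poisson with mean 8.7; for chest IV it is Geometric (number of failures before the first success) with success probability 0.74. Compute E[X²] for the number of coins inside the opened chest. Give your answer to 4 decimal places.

47.8649

For each component E[X²] = Var + (mean)², giving I: 11.1562; II: 77.19; III: 84.39; IV: 0.598247.
Overall E[X²] = 0.11·11.1562 + 0.23·77.19 + 0.34·84.39 + 0.32·0.598247 = 47.8649.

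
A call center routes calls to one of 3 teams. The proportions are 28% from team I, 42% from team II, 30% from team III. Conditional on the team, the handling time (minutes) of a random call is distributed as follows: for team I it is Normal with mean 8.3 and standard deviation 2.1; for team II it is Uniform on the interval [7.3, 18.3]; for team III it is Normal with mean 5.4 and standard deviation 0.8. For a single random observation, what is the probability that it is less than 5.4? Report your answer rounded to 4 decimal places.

0.1734

Conditional on each team, P(X < 5.4): I: 0.0836468; II: 0; III: 0.5.
By total probability, P(X < 5.4) = 0.28·0.0836468 + 0.42·0 + 0.3·0.5 = 0.173421.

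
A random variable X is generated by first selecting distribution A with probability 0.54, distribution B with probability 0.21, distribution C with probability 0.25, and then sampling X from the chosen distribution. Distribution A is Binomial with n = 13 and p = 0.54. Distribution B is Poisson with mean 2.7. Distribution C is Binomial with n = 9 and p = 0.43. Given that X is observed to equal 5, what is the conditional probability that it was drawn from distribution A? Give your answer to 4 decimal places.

0.4931

Likelihoods P(X=5 | ·): A: 0.11847; B: 0.0803605; C: 0.195529.
Posterior ∝ prior × likelihood. Numerator for A: 0.54·0.11847 = 0.063974.
Normalizing constant: 0.54·0.11847 + 0.21·0.0803605 + 0.25·0.195529 = 0.129732.
P(A | observation) = 0.063974 / 0.129732 = 0.493124.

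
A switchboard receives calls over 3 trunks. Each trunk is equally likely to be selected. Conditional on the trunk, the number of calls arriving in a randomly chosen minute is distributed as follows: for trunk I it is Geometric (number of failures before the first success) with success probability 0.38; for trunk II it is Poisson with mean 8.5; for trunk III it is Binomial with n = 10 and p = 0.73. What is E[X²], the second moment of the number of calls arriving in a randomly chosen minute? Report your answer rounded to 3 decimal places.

For each component E[X²] = Var + (mean)², giving I: 6.95568; II: 80.75; III: 55.261.
Overall E[X²] = 0.333333·6.95568 + 0.333333·80.75 + 0.333333·55.261 = 47.6556.

47.656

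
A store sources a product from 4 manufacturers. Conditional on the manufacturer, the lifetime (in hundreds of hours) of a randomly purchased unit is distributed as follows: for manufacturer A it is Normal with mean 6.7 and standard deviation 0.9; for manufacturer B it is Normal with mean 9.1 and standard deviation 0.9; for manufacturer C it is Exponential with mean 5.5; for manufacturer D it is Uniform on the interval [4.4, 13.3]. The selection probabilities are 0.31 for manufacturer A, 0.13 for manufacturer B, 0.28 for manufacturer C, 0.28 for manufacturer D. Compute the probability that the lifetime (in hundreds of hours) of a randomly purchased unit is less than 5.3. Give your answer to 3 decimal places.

0.220

Conditional on each manufacturer, P(X < 5.3): A: 0.0599069; B: 1.20953e-05; C: 0.618497; D: 0.101124.
By total probability, P(X < 5.3) = 0.31·0.0599069 + 0.13·1.20953e-05 + 0.28·0.618497 + 0.28·0.101124 = 0.220066.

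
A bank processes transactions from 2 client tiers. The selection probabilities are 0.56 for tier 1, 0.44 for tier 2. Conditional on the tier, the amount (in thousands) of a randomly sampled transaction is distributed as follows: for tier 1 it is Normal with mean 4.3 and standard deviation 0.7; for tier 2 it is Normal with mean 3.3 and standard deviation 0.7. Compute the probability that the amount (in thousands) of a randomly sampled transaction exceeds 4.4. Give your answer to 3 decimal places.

Conditional on each tier, P(X > 4.4): 1: 0.443202; 2: 0.0580416.
By total probability, P(X > 4.4) = 0.56·0.443202 + 0.44·0.0580416 = 0.273731.

0.274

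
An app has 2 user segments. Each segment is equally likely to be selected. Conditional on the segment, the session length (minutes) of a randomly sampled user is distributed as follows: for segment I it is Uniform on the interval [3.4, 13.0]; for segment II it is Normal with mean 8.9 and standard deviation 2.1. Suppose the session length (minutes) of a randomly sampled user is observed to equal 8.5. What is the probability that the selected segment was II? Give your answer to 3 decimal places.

0.642

Likelihoods f(8.5 | ·): I: 0.104167; II: 0.186557.
Posterior ∝ prior × likelihood. Numerator for II: 0.5·0.186557 = 0.0932787.
Normalizing constant: 0.5·0.104167 + 0.5·0.186557 = 0.145362.
P(II | observation) = 0.0932787 / 0.145362 = 0.641699.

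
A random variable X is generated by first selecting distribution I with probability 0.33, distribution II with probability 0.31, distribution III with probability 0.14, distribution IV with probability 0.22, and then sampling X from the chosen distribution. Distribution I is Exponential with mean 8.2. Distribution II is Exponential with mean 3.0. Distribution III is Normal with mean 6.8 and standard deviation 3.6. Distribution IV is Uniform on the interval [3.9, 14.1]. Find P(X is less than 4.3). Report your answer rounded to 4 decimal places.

Conditional on each component, P(X < 4.3): I: 0.408084; II: 0.761487; III: 0.243702; IV: 0.0392157.
By total probability, P(X < 4.3) = 0.33·0.408084 + 0.31·0.761487 + 0.14·0.243702 + 0.22·0.0392157 = 0.413474.

0.4135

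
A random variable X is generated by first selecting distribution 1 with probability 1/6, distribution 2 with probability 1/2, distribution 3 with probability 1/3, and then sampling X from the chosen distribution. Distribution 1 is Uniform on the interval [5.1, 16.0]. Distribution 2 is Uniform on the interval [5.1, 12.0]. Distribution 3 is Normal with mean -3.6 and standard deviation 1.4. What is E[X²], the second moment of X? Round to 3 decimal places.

63.709

For each component E[X²] = Var + (mean)², giving 1: 121.203; 2: 77.07; 3: 14.92.
Overall E[X²] = 0.166667·121.203 + 0.5·77.07 + 0.333333·14.92 = 63.7089.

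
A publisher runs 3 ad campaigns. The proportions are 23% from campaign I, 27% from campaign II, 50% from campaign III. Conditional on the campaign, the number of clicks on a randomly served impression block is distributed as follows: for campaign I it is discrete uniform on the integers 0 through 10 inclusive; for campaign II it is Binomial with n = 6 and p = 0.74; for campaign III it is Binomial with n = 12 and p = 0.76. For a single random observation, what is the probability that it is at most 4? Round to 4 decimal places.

Conditional on each campaign, P(X ≤ 4): I: 0.454545; II: 0.489628; III: 0.00209854.
By total probability, P(X ≤ 4) = 0.23·0.454545 + 0.27·0.489628 + 0.5·0.00209854 = 0.237794.

0.2378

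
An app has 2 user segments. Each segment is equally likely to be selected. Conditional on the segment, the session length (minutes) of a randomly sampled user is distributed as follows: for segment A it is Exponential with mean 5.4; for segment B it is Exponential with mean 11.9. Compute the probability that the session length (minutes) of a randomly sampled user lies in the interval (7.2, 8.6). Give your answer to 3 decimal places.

0.060

Conditional on each segment, P(7.2 < X < 8.6): A: 0.0601995; B: 0.0606064.
By total probability, P(7.2 < X < 8.6) = 0.5·0.0601995 + 0.5·0.0606064 = 0.060403.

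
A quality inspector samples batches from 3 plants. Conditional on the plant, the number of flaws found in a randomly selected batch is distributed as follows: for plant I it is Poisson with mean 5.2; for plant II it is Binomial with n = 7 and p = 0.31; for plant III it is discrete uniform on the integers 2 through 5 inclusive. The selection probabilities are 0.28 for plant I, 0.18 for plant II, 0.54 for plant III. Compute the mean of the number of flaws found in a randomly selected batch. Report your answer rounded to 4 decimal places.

Component means — I: 5.2; II: 2.17; III: 3.5.
E[X] = 0.28·5.2 + 0.18·2.17 + 0.54·3.5 = 3.7366.

3.7366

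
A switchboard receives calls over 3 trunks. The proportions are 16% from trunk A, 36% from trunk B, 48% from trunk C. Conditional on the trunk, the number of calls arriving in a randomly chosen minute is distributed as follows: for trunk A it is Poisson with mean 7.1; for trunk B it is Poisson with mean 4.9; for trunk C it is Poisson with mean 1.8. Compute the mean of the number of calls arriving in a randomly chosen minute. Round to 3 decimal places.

Component means — A: 7.1; B: 4.9; C: 1.8.
E[X] = 0.16·7.1 + 0.36·4.9 + 0.48·1.8 = 3.764.

3.764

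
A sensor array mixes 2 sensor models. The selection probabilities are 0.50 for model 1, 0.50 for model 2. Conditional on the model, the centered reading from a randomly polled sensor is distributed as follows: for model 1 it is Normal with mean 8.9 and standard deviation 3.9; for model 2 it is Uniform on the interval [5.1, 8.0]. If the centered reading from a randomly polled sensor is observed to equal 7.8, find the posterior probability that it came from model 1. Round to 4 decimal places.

0.2218

Likelihoods f(7.8 | ·): 1: 0.0983039; 2: 0.344828.
Posterior ∝ prior × likelihood. Numerator for 1: 0.5·0.0983039 = 0.049152.
Normalizing constant: 0.5·0.0983039 + 0.5·0.344828 = 0.221566.
P(1 | observation) = 0.049152 / 0.221566 = 0.221839.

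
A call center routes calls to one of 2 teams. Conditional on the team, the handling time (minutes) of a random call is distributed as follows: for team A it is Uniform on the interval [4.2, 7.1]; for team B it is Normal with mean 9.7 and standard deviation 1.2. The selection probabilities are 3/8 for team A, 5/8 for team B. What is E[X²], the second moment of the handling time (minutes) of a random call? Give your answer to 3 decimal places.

For each component E[X²] = Var + (mean)², giving A: 32.6233; B: 95.53.
Overall E[X²] = 0.375·32.6233 + 0.625·95.53 = 71.94.

71.940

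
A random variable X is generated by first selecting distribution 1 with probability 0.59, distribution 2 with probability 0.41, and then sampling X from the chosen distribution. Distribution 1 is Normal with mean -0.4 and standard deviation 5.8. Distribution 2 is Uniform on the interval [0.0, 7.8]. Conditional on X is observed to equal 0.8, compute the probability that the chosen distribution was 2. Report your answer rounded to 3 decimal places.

Likelihoods f(0.8 | ·): 1: 0.0673266; 2: 0.128205.
Posterior ∝ prior × likelihood. Numerator for 2: 0.41·0.128205 = 0.0525641.
Normalizing constant: 0.59·0.0673266 + 0.41·0.128205 = 0.0922868.
P(2 | observation) = 0.0525641 / 0.0922868 = 0.569573.

0.570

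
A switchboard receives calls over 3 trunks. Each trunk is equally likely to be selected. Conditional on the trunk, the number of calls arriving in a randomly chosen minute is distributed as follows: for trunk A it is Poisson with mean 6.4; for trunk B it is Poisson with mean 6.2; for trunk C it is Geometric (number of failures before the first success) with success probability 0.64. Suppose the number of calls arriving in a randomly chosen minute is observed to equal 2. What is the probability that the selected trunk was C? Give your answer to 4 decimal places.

0.5318

Likelihoods P(X=2 | ·): A: 0.0340287; B: 0.0390057; C: 0.082944.
Posterior ∝ prior × likelihood. Numerator for C: 0.333333·0.082944 = 0.027648.
Normalizing constant: 0.333333·0.0340287 + 0.333333·0.0390057 + 0.333333·0.082944 = 0.0519928.
P(C | observation) = 0.027648 / 0.0519928 = 0.531766.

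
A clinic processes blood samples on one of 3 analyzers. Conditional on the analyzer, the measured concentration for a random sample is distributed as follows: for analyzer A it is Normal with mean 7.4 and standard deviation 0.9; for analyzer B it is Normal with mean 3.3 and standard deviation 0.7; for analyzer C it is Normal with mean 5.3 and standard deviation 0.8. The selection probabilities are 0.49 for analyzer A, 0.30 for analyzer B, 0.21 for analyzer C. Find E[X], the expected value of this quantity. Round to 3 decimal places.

5.729

Component means — A: 7.4; B: 3.3; C: 5.3.
E[X] = 0.49·7.4 + 0.3·3.3 + 0.21·5.3 = 5.729.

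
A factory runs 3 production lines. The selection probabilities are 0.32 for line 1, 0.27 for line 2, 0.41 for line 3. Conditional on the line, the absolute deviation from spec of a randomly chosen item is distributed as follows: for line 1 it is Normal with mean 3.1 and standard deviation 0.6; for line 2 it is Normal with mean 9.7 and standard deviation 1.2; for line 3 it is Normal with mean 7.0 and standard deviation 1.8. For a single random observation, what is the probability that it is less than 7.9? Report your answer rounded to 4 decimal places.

Conditional on each line, P(X < 7.9): 1: 1; 2: 0.0668072; 3: 0.691462.
By total probability, P(X < 7.9) = 0.32·1 + 0.27·0.0668072 + 0.41·0.691462 = 0.621538.

0.6215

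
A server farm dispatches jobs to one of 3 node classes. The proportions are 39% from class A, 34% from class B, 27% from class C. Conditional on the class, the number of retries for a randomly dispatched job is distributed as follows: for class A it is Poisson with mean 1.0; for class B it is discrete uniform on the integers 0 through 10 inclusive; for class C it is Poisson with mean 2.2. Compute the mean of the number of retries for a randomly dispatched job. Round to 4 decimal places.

2.6840

Component means — A: 1; B: 5; C: 2.2.
E[X] = 0.39·1 + 0.34·5 + 0.27·2.2 = 2.684.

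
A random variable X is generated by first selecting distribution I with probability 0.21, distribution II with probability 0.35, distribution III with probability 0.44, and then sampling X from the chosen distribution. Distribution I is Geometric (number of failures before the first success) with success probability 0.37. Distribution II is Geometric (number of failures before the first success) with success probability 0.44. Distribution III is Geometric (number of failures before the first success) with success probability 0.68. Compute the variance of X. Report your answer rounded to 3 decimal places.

Per component, I: μ=1.7027, E[X²]=7.5011; II: μ=1.27273, E[X²]=4.5124; III: μ=0.470588, E[X²]=0.913495.
E[X] = 0.21·1.7027 + 0.35·1.27273 + 0.44·0.470588 = 1.01008.
E[X²] = 0.21·7.5011 + 0.35·4.5124 + 0.44·0.913495 = 3.55651.
Var(X) = E[X²] − (E[X])² = 3.55651 − 1.02026 = 2.53624.

2.536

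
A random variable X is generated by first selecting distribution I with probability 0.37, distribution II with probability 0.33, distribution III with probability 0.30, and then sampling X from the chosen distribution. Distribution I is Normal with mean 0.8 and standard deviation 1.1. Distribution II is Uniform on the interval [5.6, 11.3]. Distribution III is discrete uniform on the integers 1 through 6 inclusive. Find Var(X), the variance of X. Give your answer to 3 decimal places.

12.597

Per component, I: μ=0.8, E[X²]=1.85; II: μ=8.45, E[X²]=74.11; III: μ=3.5, E[X²]=15.1667.
E[X] = 0.37·0.8 + 0.33·8.45 + 0.3·3.5 = 4.1345.
E[X²] = 0.37·1.85 + 0.33·74.11 + 0.3·15.1667 = 29.6908.
Var(X) = E[X²] − (E[X])² = 29.6908 − 17.0941 = 12.5967.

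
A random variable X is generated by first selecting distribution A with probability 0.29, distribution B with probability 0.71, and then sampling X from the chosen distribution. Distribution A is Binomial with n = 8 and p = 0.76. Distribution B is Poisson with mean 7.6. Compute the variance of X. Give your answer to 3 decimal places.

6.295

Per component, A: μ=6.08, E[X²]=38.4256; B: μ=7.6, E[X²]=65.36.
E[X] = 0.29·6.08 + 0.71·7.6 = 7.1592.
E[X²] = 0.29·38.4256 + 0.71·65.36 = 57.549.
Var(X) = E[X²] − (E[X])² = 57.549 − 51.2541 = 6.29488.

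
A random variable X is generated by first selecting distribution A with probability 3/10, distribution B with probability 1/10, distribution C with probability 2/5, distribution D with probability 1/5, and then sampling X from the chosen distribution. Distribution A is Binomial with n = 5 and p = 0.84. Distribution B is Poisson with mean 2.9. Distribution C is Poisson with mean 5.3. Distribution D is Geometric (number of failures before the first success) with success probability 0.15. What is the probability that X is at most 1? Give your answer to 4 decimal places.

0.0904

Conditional on each component, P(X ≤ 1): A: 0.00285737; B: 0.214591; C: 0.031447; D: 0.2775.
By total probability, P(X ≤ 1) = 0.3·0.00285737 + 0.1·0.214591 + 0.4·0.031447 + 0.2·0.2775 = 0.0903951.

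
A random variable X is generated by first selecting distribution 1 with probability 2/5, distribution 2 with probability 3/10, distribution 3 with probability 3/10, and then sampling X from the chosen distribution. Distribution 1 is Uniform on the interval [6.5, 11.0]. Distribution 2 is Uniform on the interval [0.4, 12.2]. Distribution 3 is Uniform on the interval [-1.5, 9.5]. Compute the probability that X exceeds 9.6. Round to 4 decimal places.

Conditional on each component, P(X > 9.6): 1: 0.311111; 2: 0.220339; 3: 0.
By total probability, P(X > 9.6) = 0.4·0.311111 + 0.3·0.220339 + 0.3·0 = 0.190546.

0.1905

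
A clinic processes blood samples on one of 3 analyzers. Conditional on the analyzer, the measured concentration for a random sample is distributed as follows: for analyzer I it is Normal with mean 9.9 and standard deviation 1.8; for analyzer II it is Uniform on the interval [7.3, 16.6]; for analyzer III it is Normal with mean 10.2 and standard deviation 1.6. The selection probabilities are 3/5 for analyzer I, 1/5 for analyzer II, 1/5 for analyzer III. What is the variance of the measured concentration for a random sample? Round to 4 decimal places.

4.5351

Per component, I: μ=9.9, E[X²]=101.25; II: μ=11.95, E[X²]=150.01; III: μ=10.2, E[X²]=106.6.
E[X] = 0.6·9.9 + 0.2·11.95 + 0.2·10.2 = 10.37.
E[X²] = 0.6·101.25 + 0.2·150.01 + 0.2·106.6 = 112.072.
Var(X) = E[X²] − (E[X])² = 112.072 − 107.537 = 4.5351.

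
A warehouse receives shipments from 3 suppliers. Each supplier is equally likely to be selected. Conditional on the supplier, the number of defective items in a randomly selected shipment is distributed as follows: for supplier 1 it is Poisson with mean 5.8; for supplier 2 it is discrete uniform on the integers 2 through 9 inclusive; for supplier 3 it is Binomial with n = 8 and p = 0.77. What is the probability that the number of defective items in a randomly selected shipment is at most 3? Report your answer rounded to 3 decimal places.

0.146

Conditional on each supplier, P(X ≤ 3): 1: 0.169963; 2: 0.25; 3: 0.0191302.
By total probability, P(X ≤ 3) = 0.333333·0.169963 + 0.333333·0.25 + 0.333333·0.0191302 = 0.146364.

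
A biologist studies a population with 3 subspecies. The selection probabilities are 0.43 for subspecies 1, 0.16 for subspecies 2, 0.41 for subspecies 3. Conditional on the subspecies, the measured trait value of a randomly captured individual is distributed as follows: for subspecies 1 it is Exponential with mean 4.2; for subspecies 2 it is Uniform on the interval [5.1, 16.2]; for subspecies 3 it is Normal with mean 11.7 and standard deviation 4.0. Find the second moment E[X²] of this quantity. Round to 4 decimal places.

For each component E[X²] = Var + (mean)², giving 1: 35.28; 2: 123.69; 3: 152.89.
Overall E[X²] = 0.43·35.28 + 0.16·123.69 + 0.41·152.89 = 97.6457.

97.6457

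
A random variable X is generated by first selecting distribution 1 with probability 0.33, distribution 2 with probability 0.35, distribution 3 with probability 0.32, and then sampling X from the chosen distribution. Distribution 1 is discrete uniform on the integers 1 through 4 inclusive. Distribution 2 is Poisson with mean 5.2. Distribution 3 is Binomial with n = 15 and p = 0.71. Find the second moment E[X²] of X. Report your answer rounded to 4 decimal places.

For each component E[X²] = Var + (mean)², giving 1: 7.5; 2: 32.24; 3: 116.511.
Overall E[X²] = 0.33·7.5 + 0.35·32.24 + 0.32·116.511 = 51.0425.

51.0425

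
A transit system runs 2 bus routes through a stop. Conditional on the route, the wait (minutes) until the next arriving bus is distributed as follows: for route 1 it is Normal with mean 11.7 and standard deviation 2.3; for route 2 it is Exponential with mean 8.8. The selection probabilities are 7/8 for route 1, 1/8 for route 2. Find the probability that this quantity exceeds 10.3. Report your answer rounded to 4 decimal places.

0.6763

Conditional on each route, P(X > 10.3): 1: 0.728637; 2: 0.310226.
By total probability, P(X > 10.3) = 0.875·0.728637 + 0.125·0.310226 = 0.676336.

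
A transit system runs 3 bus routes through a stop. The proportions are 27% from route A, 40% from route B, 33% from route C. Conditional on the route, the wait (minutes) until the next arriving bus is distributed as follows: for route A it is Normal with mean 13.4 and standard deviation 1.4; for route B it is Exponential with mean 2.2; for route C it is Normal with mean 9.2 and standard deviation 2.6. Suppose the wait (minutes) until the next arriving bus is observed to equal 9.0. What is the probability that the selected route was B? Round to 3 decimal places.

Likelihoods f(9.0 | ·): A: 0.00204126; B: 0.00760183; C: 0.152986.
Posterior ∝ prior × likelihood. Numerator for B: 0.4·0.00760183 = 0.00304073.
Normalizing constant: 0.27·0.00204126 + 0.4·0.00760183 + 0.33·0.152986 = 0.0540773.
P(B | observation) = 0.00304073 / 0.0540773 = 0.0562294.

0.056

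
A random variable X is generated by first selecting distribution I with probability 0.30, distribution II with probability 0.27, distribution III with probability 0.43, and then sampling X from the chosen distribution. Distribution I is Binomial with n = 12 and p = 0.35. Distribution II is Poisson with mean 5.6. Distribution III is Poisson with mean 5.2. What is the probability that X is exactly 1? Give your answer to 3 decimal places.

0.029

Conditional on each component, P(X = 1): I: 0.0367533; II: 0.020708; III: 0.0286861.
By total probability, P(X = 1) = 0.3·0.0367533 + 0.27·0.020708 + 0.43·0.0286861 = 0.0289522.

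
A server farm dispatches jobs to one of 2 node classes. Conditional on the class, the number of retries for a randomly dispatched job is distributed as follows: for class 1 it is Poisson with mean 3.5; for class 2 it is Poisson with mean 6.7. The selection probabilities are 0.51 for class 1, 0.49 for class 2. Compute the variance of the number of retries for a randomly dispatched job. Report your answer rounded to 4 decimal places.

Per component, 1: μ=3.5, E[X²]=15.75; 2: μ=6.7, E[X²]=51.59.
E[X] = 0.51·3.5 + 0.49·6.7 = 5.068.
E[X²] = 0.51·15.75 + 0.49·51.59 = 33.3116.
Var(X) = E[X²] − (E[X])² = 33.3116 − 25.6846 = 7.62698.

7.6270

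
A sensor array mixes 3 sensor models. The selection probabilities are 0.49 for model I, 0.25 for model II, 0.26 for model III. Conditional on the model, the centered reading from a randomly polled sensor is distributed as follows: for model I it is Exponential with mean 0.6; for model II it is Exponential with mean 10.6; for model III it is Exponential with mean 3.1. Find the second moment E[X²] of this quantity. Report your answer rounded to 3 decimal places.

For each component E[X²] = Var + (mean)², giving I: 0.72; II: 224.72; III: 19.22.
Overall E[X²] = 0.49·0.72 + 0.25·224.72 + 0.26·19.22 = 61.53.

61.530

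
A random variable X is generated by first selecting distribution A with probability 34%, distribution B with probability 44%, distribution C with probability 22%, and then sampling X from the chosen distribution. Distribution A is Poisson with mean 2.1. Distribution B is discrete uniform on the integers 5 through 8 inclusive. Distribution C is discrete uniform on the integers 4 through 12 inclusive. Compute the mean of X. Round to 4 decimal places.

5.3340

Component means — A: 2.1; B: 6.5; C: 8.
E[X] = 0.34·2.1 + 0.44·6.5 + 0.22·8 = 5.334.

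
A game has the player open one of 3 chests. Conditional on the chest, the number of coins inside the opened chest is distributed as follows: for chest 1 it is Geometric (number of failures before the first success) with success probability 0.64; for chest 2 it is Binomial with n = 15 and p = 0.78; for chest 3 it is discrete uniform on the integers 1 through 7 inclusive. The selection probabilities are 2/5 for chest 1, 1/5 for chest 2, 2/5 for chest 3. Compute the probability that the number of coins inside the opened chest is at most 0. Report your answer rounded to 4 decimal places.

0.2560

Conditional on each chest, P(X ≤ 0): 1: 0.64; 2: 1.3688e-10; 3: 0.
By total probability, P(X ≤ 0) = 0.4·0.64 + 0.2·1.3688e-10 + 0.4·0 = 0.256.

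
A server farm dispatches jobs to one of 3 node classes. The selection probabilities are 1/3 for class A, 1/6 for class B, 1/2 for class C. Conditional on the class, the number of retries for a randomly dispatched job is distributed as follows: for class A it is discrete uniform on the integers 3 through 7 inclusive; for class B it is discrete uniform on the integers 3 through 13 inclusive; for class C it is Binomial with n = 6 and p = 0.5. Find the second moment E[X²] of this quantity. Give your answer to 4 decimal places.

26.5833

For each component E[X²] = Var + (mean)², giving A: 27; B: 74; C: 10.5.
Overall E[X²] = 0.333333·27 + 0.166667·74 + 0.5·10.5 = 26.5833.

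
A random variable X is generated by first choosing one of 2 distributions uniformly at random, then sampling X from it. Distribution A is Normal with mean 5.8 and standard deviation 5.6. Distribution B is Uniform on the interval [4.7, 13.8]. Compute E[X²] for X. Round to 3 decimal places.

78.732

For each component E[X²] = Var + (mean)², giving A: 65; B: 92.4633.
Overall E[X²] = 0.5·65 + 0.5·92.4633 = 78.7317.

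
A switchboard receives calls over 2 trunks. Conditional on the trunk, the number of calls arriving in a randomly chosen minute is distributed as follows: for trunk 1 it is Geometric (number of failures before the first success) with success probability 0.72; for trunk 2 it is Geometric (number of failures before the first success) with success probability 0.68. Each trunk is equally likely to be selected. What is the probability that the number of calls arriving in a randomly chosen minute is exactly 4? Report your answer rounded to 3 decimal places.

Conditional on each trunk, P(X = 4): 1: 0.00442552; 2: 0.00713032.
By total probability, P(X = 4) = 0.5·0.00442552 + 0.5·0.00713032 = 0.00577792.

0.006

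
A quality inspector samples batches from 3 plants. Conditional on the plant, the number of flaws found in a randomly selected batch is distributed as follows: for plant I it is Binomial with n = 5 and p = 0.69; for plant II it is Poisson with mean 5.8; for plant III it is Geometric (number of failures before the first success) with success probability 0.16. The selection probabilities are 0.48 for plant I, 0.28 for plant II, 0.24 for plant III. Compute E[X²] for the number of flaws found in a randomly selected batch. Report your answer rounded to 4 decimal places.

For each component E[X²] = Var + (mean)², giving I: 12.972; II: 39.44; III: 60.375.
Overall E[X²] = 0.48·12.972 + 0.28·39.44 + 0.24·60.375 = 31.7598.

31.7598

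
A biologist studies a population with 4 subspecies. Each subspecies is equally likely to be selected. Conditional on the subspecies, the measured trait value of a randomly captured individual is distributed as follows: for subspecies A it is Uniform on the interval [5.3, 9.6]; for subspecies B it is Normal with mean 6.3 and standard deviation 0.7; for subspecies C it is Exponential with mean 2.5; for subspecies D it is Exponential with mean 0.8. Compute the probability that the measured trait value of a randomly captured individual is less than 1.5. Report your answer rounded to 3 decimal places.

Conditional on each subspecies, P(X < 1.5): A: 0; B: 3.51258e-12; C: 0.451188; D: 0.846645.
By total probability, P(X < 1.5) = 0.25·0 + 0.25·3.51258e-12 + 0.25·0.451188 + 0.25·0.846645 = 0.324458.

0.324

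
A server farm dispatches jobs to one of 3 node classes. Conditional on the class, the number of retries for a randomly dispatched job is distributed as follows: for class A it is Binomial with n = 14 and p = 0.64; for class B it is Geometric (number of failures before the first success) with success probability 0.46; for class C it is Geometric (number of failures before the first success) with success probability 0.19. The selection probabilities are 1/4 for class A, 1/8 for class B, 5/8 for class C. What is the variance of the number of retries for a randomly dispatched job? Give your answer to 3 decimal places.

21.236

Per component, A: μ=8.96, E[X²]=83.5072; B: μ=1.17391, E[X²]=3.93006; C: μ=4.26316, E[X²]=40.6122.
E[X] = 0.25·8.96 + 0.125·1.17391 + 0.625·4.26316 = 5.05121.
E[X²] = 0.25·83.5072 + 0.125·3.93006 + 0.625·40.6122 = 46.7507.
Var(X) = E[X²] − (E[X])² = 46.7507 − 25.5148 = 21.2359.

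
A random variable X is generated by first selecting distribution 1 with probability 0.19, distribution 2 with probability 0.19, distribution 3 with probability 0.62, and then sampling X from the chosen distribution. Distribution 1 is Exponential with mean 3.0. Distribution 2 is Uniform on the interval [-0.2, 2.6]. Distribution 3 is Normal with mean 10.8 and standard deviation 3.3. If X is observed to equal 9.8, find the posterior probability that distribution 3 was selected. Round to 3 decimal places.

Likelihoods f(9.8 | ·): 1: 0.0127111; 2: 0; 3: 0.115467.
Posterior ∝ prior × likelihood. Numerator for 3: 0.62·0.115467 = 0.0715892.
Normalizing constant: 0.19·0.0127111 + 0.19·0 + 0.62·0.115467 = 0.0740044.
P(3 | observation) = 0.0715892 / 0.0740044 = 0.967365.

0.967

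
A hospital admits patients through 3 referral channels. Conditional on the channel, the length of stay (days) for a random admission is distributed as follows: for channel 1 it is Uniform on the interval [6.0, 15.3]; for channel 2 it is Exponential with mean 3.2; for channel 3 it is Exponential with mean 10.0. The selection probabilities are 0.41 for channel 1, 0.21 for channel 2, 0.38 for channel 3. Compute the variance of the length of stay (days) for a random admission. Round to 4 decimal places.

Per component, 1: μ=10.65, E[X²]=120.63; 2: μ=3.2, E[X²]=20.48; 3: μ=10, E[X²]=200.
E[X] = 0.41·10.65 + 0.21·3.2 + 0.38·10 = 8.8385.
E[X²] = 0.41·120.63 + 0.21·20.48 + 0.38·200 = 129.759.
Var(X) = E[X²] − (E[X])² = 129.759 − 78.1191 = 51.64.

51.6400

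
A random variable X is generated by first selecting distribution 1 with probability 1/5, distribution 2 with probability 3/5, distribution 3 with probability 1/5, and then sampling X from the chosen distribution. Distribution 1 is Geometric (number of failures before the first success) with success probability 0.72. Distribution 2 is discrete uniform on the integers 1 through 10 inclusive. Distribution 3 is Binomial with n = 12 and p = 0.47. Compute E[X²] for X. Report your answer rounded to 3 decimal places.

30.198

For each component E[X²] = Var + (mean)², giving 1: 0.691358; 2: 38.5; 3: 34.7988.
Overall E[X²] = 0.2·0.691358 + 0.6·38.5 + 0.2·34.7988 = 30.198.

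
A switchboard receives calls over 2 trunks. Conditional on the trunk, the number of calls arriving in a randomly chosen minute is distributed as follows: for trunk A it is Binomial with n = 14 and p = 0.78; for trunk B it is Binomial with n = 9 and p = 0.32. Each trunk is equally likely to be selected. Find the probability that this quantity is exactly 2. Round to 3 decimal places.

0.124

Conditional on each trunk, P(X = 2): A: 7.1171e-07; B: 0.247836.
By total probability, P(X = 2) = 0.5·7.1171e-07 + 0.5·0.247836 = 0.123918.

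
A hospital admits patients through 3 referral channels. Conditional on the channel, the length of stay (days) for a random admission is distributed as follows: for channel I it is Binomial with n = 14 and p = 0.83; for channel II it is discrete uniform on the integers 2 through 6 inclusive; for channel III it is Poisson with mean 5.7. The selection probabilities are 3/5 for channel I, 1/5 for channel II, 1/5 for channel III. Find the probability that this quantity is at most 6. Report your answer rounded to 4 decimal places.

0.3313

Conditional on each channel, P(X ≤ 6): I: 0.000788727; II: 1; III: 0.654366.
By total probability, P(X ≤ 6) = 0.6·0.000788727 + 0.2·1 + 0.2·0.654366 = 0.331347.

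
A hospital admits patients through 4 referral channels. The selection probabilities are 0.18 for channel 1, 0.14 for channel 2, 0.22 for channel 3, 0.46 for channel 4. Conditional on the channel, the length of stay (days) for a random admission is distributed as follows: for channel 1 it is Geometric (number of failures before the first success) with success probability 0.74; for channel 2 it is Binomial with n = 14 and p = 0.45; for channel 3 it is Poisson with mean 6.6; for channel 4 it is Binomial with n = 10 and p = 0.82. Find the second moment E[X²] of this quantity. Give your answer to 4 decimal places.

48.7939

For each component E[X²] = Var + (mean)², giving 1: 0.598247; 2: 43.155; 3: 50.16; 4: 68.716.
Overall E[X²] = 0.18·0.598247 + 0.14·43.155 + 0.22·50.16 + 0.46·68.716 = 48.7939.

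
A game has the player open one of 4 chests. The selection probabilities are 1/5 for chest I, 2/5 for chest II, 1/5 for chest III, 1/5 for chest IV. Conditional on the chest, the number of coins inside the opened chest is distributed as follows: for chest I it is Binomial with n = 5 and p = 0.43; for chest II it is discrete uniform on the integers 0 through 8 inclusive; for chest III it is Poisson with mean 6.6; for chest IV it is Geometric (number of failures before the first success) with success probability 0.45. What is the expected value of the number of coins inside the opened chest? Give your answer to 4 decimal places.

Component means — I: 2.15; II: 4; III: 6.6; IV: 1.22222.
E[X] = 0.2·2.15 + 0.4·4 + 0.2·6.6 + 0.2·1.22222 = 3.59444.

3.5944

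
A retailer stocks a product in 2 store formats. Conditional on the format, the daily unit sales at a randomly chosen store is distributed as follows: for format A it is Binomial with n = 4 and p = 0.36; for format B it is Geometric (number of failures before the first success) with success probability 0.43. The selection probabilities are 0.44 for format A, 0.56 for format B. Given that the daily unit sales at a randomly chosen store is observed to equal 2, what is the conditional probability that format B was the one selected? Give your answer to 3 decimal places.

Likelihoods P(X=2 | ·): A: 0.318505; B: 0.139707.
Posterior ∝ prior × likelihood. Numerator for B: 0.56·0.139707 = 0.0782359.
Normalizing constant: 0.44·0.318505 + 0.56·0.139707 = 0.218378.
P(B | observation) = 0.0782359 / 0.218378 = 0.358259.

0.358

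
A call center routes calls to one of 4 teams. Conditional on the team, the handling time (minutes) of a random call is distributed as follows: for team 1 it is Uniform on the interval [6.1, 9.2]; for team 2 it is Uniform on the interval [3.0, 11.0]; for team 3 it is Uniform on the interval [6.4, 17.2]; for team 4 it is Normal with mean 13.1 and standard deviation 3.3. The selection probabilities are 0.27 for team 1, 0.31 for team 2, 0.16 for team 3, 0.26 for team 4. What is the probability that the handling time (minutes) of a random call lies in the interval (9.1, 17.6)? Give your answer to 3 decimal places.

0.411

Conditional on each team, P(9.1 < X < 17.6): 1: 0.0322581; 2: 0.2375; 3: 0.75; 4: 0.800926.
By total probability, P(9.1 < X < 17.6) = 0.27·0.0322581 + 0.31·0.2375 + 0.16·0.75 + 0.26·0.800926 = 0.410575.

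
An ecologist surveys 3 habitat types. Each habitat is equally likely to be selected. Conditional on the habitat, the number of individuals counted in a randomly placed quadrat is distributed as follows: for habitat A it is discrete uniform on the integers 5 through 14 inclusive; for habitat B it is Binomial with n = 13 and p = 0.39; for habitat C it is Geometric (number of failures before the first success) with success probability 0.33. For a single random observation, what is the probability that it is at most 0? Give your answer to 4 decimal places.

Conditional on each habitat, P(X ≤ 0): A: 0; B: 0.00161915; C: 0.33.
By total probability, P(X ≤ 0) = 0.333333·0 + 0.333333·0.00161915 + 0.333333·0.33 = 0.11054.

0.1105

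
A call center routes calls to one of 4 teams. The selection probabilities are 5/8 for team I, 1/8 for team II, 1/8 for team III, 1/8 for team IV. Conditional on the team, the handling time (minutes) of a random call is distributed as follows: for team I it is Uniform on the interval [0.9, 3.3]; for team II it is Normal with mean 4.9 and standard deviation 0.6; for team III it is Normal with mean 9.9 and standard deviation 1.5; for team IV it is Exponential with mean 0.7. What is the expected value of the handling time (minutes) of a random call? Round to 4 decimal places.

3.2500

Component means — I: 2.1; II: 4.9; III: 9.9; IV: 0.7.
E[X] = 0.625·2.1 + 0.125·4.9 + 0.125·9.9 + 0.125·0.7 = 3.25.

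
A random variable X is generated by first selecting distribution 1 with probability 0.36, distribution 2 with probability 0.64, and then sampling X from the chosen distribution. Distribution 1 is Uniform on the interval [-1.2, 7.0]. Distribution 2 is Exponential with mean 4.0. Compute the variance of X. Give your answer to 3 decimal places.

Per component, 1: μ=2.9, E[X²]=14.0133; 2: μ=4, E[X²]=32.
E[X] = 0.36·2.9 + 0.64·4 = 3.604.
E[X²] = 0.36·14.0133 + 0.64·32 = 25.5248.
Var(X) = E[X²] − (E[X])² = 25.5248 − 12.9888 = 12.536.

12.536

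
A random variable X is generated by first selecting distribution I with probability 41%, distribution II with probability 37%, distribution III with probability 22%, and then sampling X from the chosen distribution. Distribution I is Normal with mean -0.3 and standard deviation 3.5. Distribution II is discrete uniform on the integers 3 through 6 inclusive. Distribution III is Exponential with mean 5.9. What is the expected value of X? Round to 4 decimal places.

2.8400

Component means — I: -0.3; II: 4.5; III: 5.9.
E[X] = 0.41·-0.3 + 0.37·4.5 + 0.22·5.9 = 2.84.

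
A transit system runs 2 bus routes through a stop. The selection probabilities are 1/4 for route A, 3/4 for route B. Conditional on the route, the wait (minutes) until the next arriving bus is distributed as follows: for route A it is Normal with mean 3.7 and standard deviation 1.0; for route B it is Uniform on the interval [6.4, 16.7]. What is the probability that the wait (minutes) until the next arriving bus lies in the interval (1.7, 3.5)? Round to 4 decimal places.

0.0995

Conditional on each route, P(1.7 < X < 3.5): A: 0.39799; B: 0.
By total probability, P(1.7 < X < 3.5) = 0.25·0.39799 + 0.75·0 = 0.0994975.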